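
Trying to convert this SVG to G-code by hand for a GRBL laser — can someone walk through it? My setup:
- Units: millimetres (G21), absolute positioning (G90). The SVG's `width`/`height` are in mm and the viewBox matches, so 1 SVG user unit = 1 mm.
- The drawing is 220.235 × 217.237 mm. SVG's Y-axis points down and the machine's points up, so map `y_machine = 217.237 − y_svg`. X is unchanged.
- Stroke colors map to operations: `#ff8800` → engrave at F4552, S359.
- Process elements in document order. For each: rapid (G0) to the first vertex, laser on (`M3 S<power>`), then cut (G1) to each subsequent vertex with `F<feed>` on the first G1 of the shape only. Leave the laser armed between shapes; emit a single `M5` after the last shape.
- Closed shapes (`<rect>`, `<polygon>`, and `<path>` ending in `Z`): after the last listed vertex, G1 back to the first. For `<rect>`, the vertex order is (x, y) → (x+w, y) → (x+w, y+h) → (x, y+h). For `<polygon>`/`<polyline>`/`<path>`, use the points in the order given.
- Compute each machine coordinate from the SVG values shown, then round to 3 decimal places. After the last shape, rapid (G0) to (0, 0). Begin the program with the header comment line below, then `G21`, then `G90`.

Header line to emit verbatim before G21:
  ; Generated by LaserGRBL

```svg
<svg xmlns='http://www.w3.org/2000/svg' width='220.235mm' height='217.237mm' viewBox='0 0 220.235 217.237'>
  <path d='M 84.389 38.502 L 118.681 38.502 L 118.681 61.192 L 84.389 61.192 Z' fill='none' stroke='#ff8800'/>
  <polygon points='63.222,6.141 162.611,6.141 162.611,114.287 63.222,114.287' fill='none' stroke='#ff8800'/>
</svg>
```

viewBox `0 0 220.235 217.237` with mm width/height → 1 unit = 1 mm. Flip: y_m = 217.237 − y_svg.

**Shape 1** — `<path>` rectangle, stroke `#ff8800` → engrave (S359, F4552). Machine vertices: (84.389,178.735) → (118.681,178.735) → (118.681,156.045) → (84.389,156.045) → (84.389,178.735). Closed: final G1 returns to the first vertex.

**Shape 2** — `<polygon>` rectangle, stroke `#ff8800` → engrave (S359, F4552). Machine vertices: (63.222,211.096) → (162.611,211.096) → (162.611,102.950) → (63.222,102.950) → (63.222,211.096). Closed: final G1 returns to the first vertex.

; Generated by LaserGRBL
G21
G90
G0 X84.389 Y178.735
M3 S359
G1 X118.681 Y178.735 F4552
G1 X118.681 Y156.045
G1 X84.389 Y156.045
G1 X84.389 Y178.735
G0 X63.222 Y211.096
M3 S359
G1 X162.611 Y211.096 F4552
G1 X162.611 Y102.950
G1 X63.222 Y102.950
G1 X63.222 Y211.096
M5
G0 X0.000 Y0.000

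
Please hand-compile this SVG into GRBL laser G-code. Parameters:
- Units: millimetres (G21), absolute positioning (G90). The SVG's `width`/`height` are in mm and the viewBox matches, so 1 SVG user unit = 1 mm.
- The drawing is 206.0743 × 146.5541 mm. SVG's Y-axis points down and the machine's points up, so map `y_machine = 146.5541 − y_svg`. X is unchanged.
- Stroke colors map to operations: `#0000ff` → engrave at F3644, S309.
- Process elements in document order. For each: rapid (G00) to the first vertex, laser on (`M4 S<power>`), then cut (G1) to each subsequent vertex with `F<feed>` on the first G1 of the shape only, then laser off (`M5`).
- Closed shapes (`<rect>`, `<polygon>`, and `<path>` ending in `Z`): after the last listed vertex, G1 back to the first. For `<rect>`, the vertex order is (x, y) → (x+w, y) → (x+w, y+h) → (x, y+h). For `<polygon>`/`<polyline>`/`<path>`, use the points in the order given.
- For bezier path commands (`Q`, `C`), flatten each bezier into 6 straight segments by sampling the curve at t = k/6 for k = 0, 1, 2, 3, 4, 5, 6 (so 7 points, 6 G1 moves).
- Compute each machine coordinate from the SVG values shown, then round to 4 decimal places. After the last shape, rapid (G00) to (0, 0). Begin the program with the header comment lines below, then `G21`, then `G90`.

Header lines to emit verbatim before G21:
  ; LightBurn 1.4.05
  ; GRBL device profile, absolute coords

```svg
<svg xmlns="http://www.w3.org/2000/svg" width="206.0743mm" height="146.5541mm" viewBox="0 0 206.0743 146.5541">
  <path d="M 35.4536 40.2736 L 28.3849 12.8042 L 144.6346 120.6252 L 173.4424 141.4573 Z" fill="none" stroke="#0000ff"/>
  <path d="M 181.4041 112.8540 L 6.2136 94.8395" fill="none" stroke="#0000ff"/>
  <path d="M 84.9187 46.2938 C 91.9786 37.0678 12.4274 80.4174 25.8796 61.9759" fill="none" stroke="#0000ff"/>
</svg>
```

; LightBurn 1.4.05
; GRBL device profile, absolute coords
G21
G90
G00 X35.4536 Y106.2805
M4 S309
G1 X28.3849 Y133.7499 F3644
G1 X144.6346 Y25.9289
G1 X173.4424 Y5.0968
G1 X35.4536 Y106.2805
M5
G00 X181.4041 Y33.7001
M4 S309
G1 X6.2136 Y51.7146 F3644
M5
G00 X84.9187 Y100.2603
M4 S309
G1 X82.0626 Y101.0215 F3644
G1 X69.7606 Y96.1969
G1 X53.0020 Y88.9634
G1 X36.7761 Y82.4979
G1 X26.0722 Y79.9772
G1 X25.8796 Y84.5782
M5
G00 X0.0000 Y0.0000

1 u = 1 mm; y_m = 146.5541 − y.

[1] `<path>` closed polygon, #0000ff→engrave S309 F3644: (35.4536,106.2805) → (28.3849,133.7499) → (144.6346,25.9289) → (173.4424,5.0968) → (35.4536,106.2805) (closed)

[2] `<path>` line segment, #0000ff→engrave S309 F3644: (181.4041,33.7001) → (6.2136,51.7146)

[3] `<path>` cubic bezier, #0000ff→engrave S309 F3644: (84.9187,100.2603) → (82.0626,101.0215) → (69.7606,96.1969) → (53.0020,88.9634) → (36.7761,82.4979) → (26.0722,79.9772) → (25.8796,84.5782)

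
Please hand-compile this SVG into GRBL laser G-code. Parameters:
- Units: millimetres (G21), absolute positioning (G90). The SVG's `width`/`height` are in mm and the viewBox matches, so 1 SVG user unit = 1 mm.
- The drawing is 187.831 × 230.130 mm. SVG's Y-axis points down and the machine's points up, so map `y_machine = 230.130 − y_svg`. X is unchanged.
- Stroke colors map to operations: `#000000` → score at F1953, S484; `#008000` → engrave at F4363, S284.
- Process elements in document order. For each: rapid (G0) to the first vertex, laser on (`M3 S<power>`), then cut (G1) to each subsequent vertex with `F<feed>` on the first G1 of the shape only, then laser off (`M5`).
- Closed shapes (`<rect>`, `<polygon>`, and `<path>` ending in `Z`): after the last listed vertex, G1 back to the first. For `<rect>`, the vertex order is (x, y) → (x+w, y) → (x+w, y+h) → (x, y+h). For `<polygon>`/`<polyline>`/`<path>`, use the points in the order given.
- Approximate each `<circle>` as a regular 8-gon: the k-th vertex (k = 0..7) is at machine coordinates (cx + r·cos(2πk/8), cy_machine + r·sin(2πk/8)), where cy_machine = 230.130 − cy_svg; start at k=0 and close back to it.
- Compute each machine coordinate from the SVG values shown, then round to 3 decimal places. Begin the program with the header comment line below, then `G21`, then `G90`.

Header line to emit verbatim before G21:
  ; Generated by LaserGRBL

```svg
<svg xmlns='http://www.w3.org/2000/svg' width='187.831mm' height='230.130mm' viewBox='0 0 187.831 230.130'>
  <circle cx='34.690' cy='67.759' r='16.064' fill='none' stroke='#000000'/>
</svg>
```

; Generated by LaserGRBL
G21
G90
G0 X50.754 Y162.371
M3 S484
G1 X46.049 Y173.730 F1953
G1 X34.690 Y178.435
G1 X23.331 Y173.730
G1 X18.626 Y162.371
G1 X23.331 Y151.012
G1 X34.690 Y146.307
G1 X46.049 Y151.012
G1 X50.754 Y162.371
M5

viewBox `0 0 187.831 230.130` with mm width/height → 1 unit = 1 mm. Flip: y_m = 230.130 − y_svg.

**Shape 1** — `<circle>` circle, stroke `#000000` → score (S484, F1953). Machine vertices: (50.754,162.371) → (46.049,173.730) → (34.690,178.435) → (23.331,173.730) → (18.626,162.371) → (23.331,151.012) → (34.690,146.307) → (46.049,151.012) → (50.754,162.371). Closed: final G1 returns to the first vertex.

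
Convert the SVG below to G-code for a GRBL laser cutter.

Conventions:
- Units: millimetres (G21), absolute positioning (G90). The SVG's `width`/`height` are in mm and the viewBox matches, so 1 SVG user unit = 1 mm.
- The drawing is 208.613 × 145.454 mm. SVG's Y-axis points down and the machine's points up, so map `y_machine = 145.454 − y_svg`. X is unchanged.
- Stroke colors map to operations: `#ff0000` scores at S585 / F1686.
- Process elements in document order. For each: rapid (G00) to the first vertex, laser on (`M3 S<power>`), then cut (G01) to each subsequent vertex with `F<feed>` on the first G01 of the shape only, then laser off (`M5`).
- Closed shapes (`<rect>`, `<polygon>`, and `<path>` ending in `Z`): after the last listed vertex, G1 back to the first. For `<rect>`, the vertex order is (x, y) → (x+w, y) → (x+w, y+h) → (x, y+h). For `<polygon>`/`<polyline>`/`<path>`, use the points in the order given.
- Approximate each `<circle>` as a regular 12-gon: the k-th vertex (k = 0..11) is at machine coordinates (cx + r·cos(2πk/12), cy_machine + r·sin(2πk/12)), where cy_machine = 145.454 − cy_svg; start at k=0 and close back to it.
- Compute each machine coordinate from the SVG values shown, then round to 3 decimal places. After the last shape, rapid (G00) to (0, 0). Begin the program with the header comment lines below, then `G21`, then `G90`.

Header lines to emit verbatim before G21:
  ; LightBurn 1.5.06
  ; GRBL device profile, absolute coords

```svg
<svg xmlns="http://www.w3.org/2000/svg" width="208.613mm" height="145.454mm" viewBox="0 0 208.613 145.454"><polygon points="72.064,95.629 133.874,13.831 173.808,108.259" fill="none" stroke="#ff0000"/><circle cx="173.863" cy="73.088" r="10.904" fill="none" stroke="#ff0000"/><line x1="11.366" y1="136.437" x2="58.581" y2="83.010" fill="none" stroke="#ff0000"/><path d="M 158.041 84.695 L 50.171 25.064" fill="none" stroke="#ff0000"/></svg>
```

; LightBurn 1.5.06
; GRBL device profile, absolute coords
G21
G90
G00 X72.064 Y49.825
M3 S585
G01 X133.874 Y131.623 F1686
G01 X173.808 Y37.195
G01 X72.064 Y49.825
M5
G00 X184.767 Y72.366
M3 S585
G01 X183.306 Y77.818 F1686
G01 X179.315 Y81.809
G01 X173.863 Y83.270
G01 X168.411 Y81.809
G01 X164.420 Y77.818
G01 X162.959 Y72.366
G01 X164.420 Y66.914
G01 X168.411 Y62.923
G01 X173.863 Y61.462
G01 X179.315 Y62.923
G01 X183.306 Y66.914
G01 X184.767 Y72.366
M5
G00 X11.366 Y9.017
M3 S585
G01 X58.581 Y62.444 F1686
M5
G00 X158.041 Y60.759
M3 S585
G01 X50.171 Y120.390 F1686
M5
G00 X0.000 Y0.000

1 u = 1 mm; y_m = 145.454 − y.

[1] `<polygon>` regular polygon, #ff0000→score S585 F1686: (72.064,49.825) → (133.874,131.623) → (173.808,37.195) → (72.064,49.825) (closed)

[2] `<circle>` circle, #ff0000→score S585 F1686: (184.767,72.366) → (183.306,77.818) → (179.315,81.809) → (173.863,83.270) → (168.411,81.809) → (164.420,77.818) → (162.959,72.366) → (164.420,66.914) → (168.411,62.923) → (173.863,61.462) → (179.315,62.923) → (183.306,66.914) → (184.767,72.366) (closed)

[3] `<line>` line segment, #ff0000→score S585 F1686: (11.366,9.017) → (58.581,62.444)

[4] `<path>` line segment, #ff0000→score S585 F1686: (158.041,60.759) → (50.171,120.390)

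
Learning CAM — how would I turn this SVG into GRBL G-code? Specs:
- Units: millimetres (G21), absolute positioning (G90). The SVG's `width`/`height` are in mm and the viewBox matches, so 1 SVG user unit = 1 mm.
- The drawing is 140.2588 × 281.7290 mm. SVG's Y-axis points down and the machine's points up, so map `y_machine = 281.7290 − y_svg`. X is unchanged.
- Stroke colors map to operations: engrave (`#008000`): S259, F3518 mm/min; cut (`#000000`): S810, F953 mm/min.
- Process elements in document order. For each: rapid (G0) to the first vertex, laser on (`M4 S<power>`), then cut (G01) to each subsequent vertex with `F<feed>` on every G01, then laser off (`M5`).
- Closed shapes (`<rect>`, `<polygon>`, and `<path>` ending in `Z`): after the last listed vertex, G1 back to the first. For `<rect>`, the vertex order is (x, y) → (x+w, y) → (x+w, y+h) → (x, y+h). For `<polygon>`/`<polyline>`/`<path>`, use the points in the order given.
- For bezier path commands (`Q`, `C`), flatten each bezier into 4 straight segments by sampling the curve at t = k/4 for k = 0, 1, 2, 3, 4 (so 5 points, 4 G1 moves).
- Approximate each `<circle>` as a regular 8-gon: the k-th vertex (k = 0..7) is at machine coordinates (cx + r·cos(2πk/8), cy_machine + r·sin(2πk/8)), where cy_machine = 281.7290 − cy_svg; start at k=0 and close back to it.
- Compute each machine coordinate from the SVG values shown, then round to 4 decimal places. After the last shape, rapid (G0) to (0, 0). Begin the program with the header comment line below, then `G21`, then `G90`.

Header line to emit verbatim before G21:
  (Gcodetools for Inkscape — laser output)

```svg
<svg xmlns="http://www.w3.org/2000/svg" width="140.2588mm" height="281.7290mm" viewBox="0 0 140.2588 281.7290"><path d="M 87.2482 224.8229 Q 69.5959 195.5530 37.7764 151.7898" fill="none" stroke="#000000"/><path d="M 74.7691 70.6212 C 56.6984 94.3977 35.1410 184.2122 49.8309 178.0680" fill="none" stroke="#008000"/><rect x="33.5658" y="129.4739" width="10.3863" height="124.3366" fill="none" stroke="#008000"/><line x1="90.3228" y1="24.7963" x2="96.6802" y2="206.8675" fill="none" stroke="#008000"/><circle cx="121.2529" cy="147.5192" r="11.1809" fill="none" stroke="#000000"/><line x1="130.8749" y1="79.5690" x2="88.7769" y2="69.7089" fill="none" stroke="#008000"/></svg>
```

(Gcodetools for Inkscape — laser output)
G21
G90
G0 X87.2482 Y56.9061
M4 S810
G01 X77.5366 Y72.4469 F953
G01 X66.0541 Y89.7993 F953
G01 X52.8007 Y108.9634 F953
G01 X37.7764 Y129.9392 F953
M5
G0 X74.7691 Y211.1078
M4 S259
G01 X61.1832 Y183.4245 F3518
G01 X50.0148 Y146.1641 F3518
G01 X44.9890 Y114.5139 F3518
G01 X49.8309 Y103.6610 F3518
M5
G0 X33.5658 Y152.2551
M4 S259
G01 X43.9521 Y152.2551 F3518
G01 X43.9521 Y27.9185 F3518
G01 X33.5658 Y27.9185 F3518
G01 X33.5658 Y152.2551 F3518
M5
G0 X90.3228 Y256.9327
M4 S259
G01 X96.6802 Y74.8615 F3518
M5
G0 X132.4338 Y134.2098
M4 S810
G01 X129.1590 Y142.1159 F953
G01 X121.2529 Y145.3907 F953
G01 X113.3468 Y142.1159 F953
G01 X110.0720 Y134.2098 F953
G01 X113.3468 Y126.3037 F953
G01 X121.2529 Y123.0289 F953
G01 X129.1590 Y126.3037 F953
G01 X132.4338 Y134.2098 F953
M5
G0 X130.8749 Y202.1600
M4 S259
G01 X88.7769 Y212.0201 F3518
M5
G0 X0.0000 Y0.0000

1 u = 1 mm; y_m = 281.7290 − y.

[1] `<path>` quadratic bezier, #000000→cut S810 F953: (87.2482,56.9061) → (77.5366,72.4469) → (66.0541,89.7993) → (52.8007,108.9634) → (37.7764,129.9392)

[2] `<path>` cubic bezier, #008000→engrave S259 F3518: (74.7691,211.1078) → (61.1832,183.4245) → (50.0148,146.1641) → (44.9890,114.5139) → (49.8309,103.6610)

[3] `<rect>` rectangle, #008000→engrave S259 F3518: (33.5658,152.2551) → (43.9521,152.2551) → (43.9521,27.9185) → (33.5658,27.9185) → (33.5658,152.2551) (closed)

[4] `<line>` line segment, #008000→engrave S259 F3518: (90.3228,256.9327) → (96.6802,74.8615)

[5] `<circle>` circle, #000000→cut S810 F953: (132.4338,134.2098) → (129.1590,142.1159) → (121.2529,145.3907) → (113.3468,142.1159) → (110.0720,134.2098) → (113.3468,126.3037) → (121.2529,123.0289) → (129.1590,126.3037) → (132.4338,134.2098) (closed)

[6] `<line>` line segment, #008000→engrave S259 F3518: (130.8749,202.1600) → (88.7769,212.0201)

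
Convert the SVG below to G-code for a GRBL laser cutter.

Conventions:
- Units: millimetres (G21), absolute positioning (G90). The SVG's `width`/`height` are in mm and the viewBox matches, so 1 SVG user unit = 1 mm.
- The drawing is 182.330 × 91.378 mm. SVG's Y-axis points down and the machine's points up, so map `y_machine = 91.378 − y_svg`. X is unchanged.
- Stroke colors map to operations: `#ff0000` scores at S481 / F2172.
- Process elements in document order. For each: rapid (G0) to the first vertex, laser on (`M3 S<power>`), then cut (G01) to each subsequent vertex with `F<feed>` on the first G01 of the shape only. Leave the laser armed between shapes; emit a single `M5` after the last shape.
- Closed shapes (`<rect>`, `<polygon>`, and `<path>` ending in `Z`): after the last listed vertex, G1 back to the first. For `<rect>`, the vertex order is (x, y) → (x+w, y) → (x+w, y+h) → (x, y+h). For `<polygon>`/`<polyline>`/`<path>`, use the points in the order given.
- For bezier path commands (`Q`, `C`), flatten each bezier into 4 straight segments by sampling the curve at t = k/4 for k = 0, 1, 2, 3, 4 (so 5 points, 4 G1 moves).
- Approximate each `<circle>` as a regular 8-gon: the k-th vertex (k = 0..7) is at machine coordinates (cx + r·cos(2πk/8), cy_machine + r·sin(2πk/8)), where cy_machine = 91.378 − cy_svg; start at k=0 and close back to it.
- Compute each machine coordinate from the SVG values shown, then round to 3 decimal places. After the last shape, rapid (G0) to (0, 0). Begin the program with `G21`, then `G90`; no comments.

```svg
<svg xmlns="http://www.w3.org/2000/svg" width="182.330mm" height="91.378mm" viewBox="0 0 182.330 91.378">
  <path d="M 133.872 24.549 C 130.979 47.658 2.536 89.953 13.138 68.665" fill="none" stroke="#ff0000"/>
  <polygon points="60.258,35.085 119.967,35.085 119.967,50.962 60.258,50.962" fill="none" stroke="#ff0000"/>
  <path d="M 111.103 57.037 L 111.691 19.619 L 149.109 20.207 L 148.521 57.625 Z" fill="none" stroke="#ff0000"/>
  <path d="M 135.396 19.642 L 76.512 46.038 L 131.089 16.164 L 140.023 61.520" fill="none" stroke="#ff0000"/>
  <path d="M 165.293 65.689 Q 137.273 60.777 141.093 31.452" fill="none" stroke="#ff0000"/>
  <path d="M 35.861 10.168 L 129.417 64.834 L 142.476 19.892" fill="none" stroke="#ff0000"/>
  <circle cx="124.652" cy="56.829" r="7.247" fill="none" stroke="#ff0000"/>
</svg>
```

G21
G90
G0 X133.872 Y66.829
M3 S481
G01 X112.296 Y47.193 F2172
G01 X68.444 Y28.122
G01 X27.123 Y17.376
G01 X13.138 Y22.713
G0 X60.258 Y56.293
M3 S481
G01 X119.967 Y56.293 F2172
G01 X119.967 Y40.416
G01 X60.258 Y40.416
G01 X60.258 Y56.293
G0 X111.103 Y34.341
M3 S481
G01 X111.691 Y71.759 F2172
G01 X149.109 Y71.171
G01 X148.521 Y33.753
G01 X111.103 Y34.341
G0 X135.396 Y71.736
M3 S481
G01 X76.512 Y45.340 F2172
G01 X131.089 Y75.214
G01 X140.023 Y29.858
G0 X165.293 Y25.689
M3 S481
G01 X153.273 Y29.671 F2172
G01 X145.233 Y36.704
G01 X141.173 Y46.789
G01 X141.093 Y59.926
G0 X35.861 Y81.210
M3 S481
G01 X129.417 Y26.544 F2172
G01 X142.476 Y71.486
G0 X131.899 Y34.549
M3 S481
G01 X129.776 Y39.673 F2172
G01 X124.652 Y41.796
G01 X119.528 Y39.673
G01 X117.405 Y34.549
G01 X119.528 Y29.425
G01 X124.652 Y27.302
G01 X129.776 Y29.425
G01 X131.899 Y34.549
M5
G0 X0.000 Y0.000

Since the viewBox matches the mm dimensions, user units are millimetres directly. The only transform is the Y-flip y_m = 91.378 − y_svg.

Shape 1 is a cubic bezier drawn with `<path>`. Its stroke #ff0000 means score at S481, F2172. After flipping Y the toolpath is (133.872,66.829) → (112.296,47.193) → (68.444,28.122) → (27.123,17.376) → (13.138,22.713).

Shape 2 is a rectangle drawn with `<polygon>`. Its stroke #ff0000 means score at S481, F2172. After flipping Y the toolpath is (60.258,56.293) → (119.967,56.293) → (119.967,40.416) → (60.258,40.416) → (60.258,56.293), returning to the start.

Shape 3 is a regular polygon drawn with `<path>`. Its stroke #ff0000 means score at S481, F2172. After flipping Y the toolpath is (111.103,34.341) → (111.691,71.759) → (149.109,71.171) → (148.521,33.753) → (111.103,34.341), returning to the start.

Shape 4 is a open polyline drawn with `<path>`. Its stroke #ff0000 means score at S481, F2172. After flipping Y the toolpath is (135.396,71.736) → (76.512,45.340) → (131.089,75.214) → (140.023,29.858).

Shape 5 is a quadratic bezier drawn with `<path>`. Its stroke #ff0000 means score at S481, F2172. After flipping Y the toolpath is (165.293,25.689) → (153.273,29.671) → (145.233,36.704) → (141.173,46.789) → (141.093,59.926).

Shape 6 is a open polyline drawn with `<path>`. Its stroke #ff0000 means score at S481, F2172. After flipping Y the toolpath is (35.861,81.210) → (129.417,26.544) → (142.476,71.486).

Shape 7 is a circle drawn with `<circle>`. Its stroke #ff0000 means score at S481, F2172. After flipping Y the toolpath is (131.899,34.549) → (129.776,39.673) → (124.652,41.796) → (119.528,39.673) → (117.405,34.549) → (119.528,29.425) → (124.652,27.302) → (129.776,29.425) → (131.899,34.549), returning to the start.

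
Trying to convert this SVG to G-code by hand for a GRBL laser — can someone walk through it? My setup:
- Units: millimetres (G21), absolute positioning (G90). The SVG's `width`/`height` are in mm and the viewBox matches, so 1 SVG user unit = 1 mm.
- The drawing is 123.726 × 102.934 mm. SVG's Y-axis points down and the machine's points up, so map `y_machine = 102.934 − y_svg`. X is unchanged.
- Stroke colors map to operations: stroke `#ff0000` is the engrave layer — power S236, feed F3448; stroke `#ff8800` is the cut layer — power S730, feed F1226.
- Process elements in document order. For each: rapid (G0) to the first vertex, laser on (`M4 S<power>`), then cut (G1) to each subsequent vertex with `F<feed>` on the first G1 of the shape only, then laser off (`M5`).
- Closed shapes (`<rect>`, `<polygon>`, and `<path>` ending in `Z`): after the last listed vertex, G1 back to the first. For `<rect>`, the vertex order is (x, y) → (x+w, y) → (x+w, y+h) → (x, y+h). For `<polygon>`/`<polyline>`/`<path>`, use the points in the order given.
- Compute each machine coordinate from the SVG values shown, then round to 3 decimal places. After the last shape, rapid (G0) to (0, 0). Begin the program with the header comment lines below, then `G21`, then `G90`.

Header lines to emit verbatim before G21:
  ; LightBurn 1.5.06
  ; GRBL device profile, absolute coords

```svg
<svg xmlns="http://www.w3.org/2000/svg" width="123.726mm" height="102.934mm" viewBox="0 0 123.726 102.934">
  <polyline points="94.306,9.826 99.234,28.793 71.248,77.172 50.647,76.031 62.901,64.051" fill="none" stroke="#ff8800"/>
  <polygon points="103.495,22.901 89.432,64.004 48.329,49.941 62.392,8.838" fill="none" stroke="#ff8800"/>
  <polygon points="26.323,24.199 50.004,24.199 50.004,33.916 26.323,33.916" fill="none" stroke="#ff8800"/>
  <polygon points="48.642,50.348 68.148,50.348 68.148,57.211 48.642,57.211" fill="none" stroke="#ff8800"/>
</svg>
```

1 u = 1 mm; y_m = 102.934 − y.

[1] `<polyline>` open polyline, #ff8800→cut S730 F1226: (94.306,93.108) → (99.234,74.141) → (71.248,25.762) → (50.647,26.903) → (62.901,38.883)

[2] `<polygon>` regular polygon, #ff8800→cut S730 F1226: (103.495,80.033) → (89.432,38.930) → (48.329,52.993) → (62.392,94.096) → (103.495,80.033) (closed)

[3] `<polygon>` rectangle, #ff8800→cut S730 F1226: (26.323,78.735) → (50.004,78.735) → (50.004,69.018) → (26.323,69.018) → (26.323,78.735) (closed)

[4] `<polygon>` rectangle, #ff8800→cut S730 F1226: (48.642,52.586) → (68.148,52.586) → (68.148,45.723) → (48.642,45.723) → (48.642,52.586) (closed)

; LightBurn 1.5.06
; GRBL device profile, absolute coords
G21
G90
G0 X94.306 Y93.108
M4 S730
G1 X99.234 Y74.141 F1226
G1 X71.248 Y25.762
G1 X50.647 Y26.903
G1 X62.901 Y38.883
M5
G0 X103.495 Y80.033
M4 S730
G1 X89.432 Y38.930 F1226
G1 X48.329 Y52.993
G1 X62.392 Y94.096
G1 X103.495 Y80.033
M5
G0 X26.323 Y78.735
M4 S730
G1 X50.004 Y78.735 F1226
G1 X50.004 Y69.018
G1 X26.323 Y69.018
G1 X26.323 Y78.735
M5
G0 X48.642 Y52.586
M4 S730
G1 X68.148 Y52.586 F1226
G1 X68.148 Y45.723
G1 X48.642 Y45.723
G1 X48.642 Y52.586
M5
G0 X0.000 Y0.000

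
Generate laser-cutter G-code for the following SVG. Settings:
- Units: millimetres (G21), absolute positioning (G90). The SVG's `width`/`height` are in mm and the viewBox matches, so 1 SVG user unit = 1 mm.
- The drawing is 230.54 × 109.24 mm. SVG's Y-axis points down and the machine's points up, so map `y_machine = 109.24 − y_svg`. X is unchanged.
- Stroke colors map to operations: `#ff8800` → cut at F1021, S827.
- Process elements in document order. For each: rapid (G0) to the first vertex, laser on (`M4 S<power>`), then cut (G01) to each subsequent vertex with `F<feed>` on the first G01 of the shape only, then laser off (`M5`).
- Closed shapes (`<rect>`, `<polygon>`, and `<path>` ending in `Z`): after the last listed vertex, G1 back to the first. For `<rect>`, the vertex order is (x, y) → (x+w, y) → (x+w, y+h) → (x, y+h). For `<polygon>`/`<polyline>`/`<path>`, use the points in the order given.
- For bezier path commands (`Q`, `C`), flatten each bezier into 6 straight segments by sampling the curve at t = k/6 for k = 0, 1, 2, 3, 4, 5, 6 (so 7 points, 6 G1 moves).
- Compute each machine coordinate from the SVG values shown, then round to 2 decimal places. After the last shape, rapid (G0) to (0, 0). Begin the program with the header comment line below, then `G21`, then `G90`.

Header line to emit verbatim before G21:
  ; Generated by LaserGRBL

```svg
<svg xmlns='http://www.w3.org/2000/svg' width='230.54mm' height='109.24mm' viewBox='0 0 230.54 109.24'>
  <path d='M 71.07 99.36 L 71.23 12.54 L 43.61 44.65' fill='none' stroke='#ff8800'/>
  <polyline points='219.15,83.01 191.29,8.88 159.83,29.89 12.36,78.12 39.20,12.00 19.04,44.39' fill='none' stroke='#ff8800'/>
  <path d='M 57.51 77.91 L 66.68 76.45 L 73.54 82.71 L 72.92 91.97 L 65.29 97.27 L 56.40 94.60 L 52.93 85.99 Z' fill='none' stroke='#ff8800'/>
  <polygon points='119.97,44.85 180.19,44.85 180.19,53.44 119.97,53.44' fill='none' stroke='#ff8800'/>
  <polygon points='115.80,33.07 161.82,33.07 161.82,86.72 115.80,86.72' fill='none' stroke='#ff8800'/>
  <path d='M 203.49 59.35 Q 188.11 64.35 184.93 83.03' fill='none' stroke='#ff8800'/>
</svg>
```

; Generated by LaserGRBL
G21
G90
G0 X71.07 Y9.88
M4 S827
G01 X71.23 Y96.70 F1021
G01 X43.61 Y64.59
M5
G0 X219.15 Y26.23
M4 S827
G01 X191.29 Y100.36 F1021
G01 X159.83 Y79.35
G01 X12.36 Y31.12
G01 X39.20 Y97.24
G01 X19.04 Y64.85
M5
G0 X57.51 Y31.33
M4 S827
G01 X66.68 Y32.79 F1021
G01 X73.54 Y26.53
G01 X72.92 Y17.27
G01 X65.29 Y11.97
G01 X56.40 Y14.64
G01 X52.93 Y23.25
G01 X57.51 Y31.33
M5
G0 X119.97 Y64.39
M4 S827
G01 X180.19 Y64.39 F1021
G01 X180.19 Y55.80
G01 X119.97 Y55.80
G01 X119.97 Y64.39
M5
G0 X115.80 Y76.17
M4 S827
G01 X161.82 Y76.17 F1021
G01 X161.82 Y22.52
G01 X115.80 Y22.52
G01 X115.80 Y76.17
M5
G0 X203.49 Y49.89
M4 S827
G01 X198.70 Y47.84 F1021
G01 X194.59 Y45.04
G01 X191.16 Y41.47
G01 X188.41 Y37.14
G01 X186.33 Y32.06
G01 X184.93 Y26.21
M5
G0 X0.00 Y0.00

1 u = 1 mm; y_m = 109.24 − y.

[1] `<path>` open polyline, #ff8800→cut S827 F1021: (71.07,9.88) → (71.23,96.70) → (43.61,64.59)

[2] `<polyline>` open polyline, #ff8800→cut S827 F1021: (219.15,26.23) → (191.29,100.36) → (159.83,79.35) → (12.36,31.12) → (39.20,97.24) → (19.04,64.85)

[3] `<path>` regular polygon, #ff8800→cut S827 F1021: (57.51,31.33) → (66.68,32.79) → (73.54,26.53) → (72.92,17.27) → (65.29,11.97) → (56.40,14.64) → (52.93,23.25) → (57.51,31.33) (closed)

[4] `<polygon>` rectangle, #ff8800→cut S827 F1021: (119.97,64.39) → (180.19,64.39) → (180.19,55.80) → (119.97,55.80) → (119.97,64.39) (closed)

[5] `<polygon>` rectangle, #ff8800→cut S827 F1021: (115.80,76.17) → (161.82,76.17) → (161.82,22.52) → (115.80,22.52) → (115.80,76.17) (closed)

[6] `<path>` quadratic bezier, #ff8800→cut S827 F1021: (203.49,49.89) → (198.70,47.84) → (194.59,45.04) → (191.16,41.47) → (188.41,37.14) → (186.33,32.06) → (184.93,26.21)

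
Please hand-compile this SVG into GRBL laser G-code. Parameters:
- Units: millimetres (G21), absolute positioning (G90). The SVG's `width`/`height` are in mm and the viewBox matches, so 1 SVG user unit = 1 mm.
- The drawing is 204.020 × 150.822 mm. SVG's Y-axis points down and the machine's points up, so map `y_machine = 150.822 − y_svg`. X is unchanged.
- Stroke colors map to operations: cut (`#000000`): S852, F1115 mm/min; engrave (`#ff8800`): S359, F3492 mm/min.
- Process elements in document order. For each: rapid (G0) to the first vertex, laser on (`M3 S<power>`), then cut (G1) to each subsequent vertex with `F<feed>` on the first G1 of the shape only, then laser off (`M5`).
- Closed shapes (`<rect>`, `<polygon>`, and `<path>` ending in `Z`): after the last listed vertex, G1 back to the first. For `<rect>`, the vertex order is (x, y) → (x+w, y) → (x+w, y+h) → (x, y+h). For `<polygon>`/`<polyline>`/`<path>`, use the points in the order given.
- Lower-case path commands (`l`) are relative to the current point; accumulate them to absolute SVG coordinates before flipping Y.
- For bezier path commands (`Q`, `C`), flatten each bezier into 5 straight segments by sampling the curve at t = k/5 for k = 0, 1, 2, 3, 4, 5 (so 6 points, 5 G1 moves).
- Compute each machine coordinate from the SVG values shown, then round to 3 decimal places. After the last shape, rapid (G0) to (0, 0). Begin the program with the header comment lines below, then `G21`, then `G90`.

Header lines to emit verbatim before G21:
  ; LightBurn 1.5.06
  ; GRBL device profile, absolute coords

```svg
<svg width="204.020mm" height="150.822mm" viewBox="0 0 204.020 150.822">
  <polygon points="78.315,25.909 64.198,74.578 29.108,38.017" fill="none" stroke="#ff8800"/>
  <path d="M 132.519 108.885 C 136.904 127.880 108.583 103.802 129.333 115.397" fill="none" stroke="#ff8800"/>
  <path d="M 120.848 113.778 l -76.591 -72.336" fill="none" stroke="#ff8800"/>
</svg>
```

; LightBurn 1.5.06
; GRBL device profile, absolute coords
G21
G90
G0 X78.315 Y124.913
M3 S359
G1 X64.198 Y76.244 F3492
G1 X29.108 Y112.805
G1 X78.315 Y124.913
M5
G0 X132.519 Y41.937
M3 S359
G1 X131.879 Y35.079 F3492
G1 X127.316 Y34.778
G1 X122.753 Y37.256
G1 X122.117 Y38.731
G1 X129.333 Y35.425
M5
G0 X120.848 Y37.044
M3 S359
G1 X44.257 Y109.380 F3492
M5
G0 X0.000 Y0.000

viewBox `0 0 204.020 150.822` with mm width/height → 1 unit = 1 mm. Flip: y_m = 150.822 − y_svg.

**Shape 1** — `<polygon>` regular polygon, stroke `#ff8800` → engrave (S359, F3492). Machine vertices: (78.315,124.913) → (64.198,76.244) → (29.108,112.805) → (78.315,124.913). Closed: final G1 returns to the first vertex.

**Shape 2** — `<path>` cubic bezier, stroke `#ff8800` → engrave (S359, F3492). Control points (SVG): P0=(132.519,108.885), P1=(136.904,127.880), P2=(108.583,103.802), P3=(129.333,115.397); sampled at t=k/5. Machine vertices: (132.519,41.937) → (131.879,35.079) → (127.316,34.778) → (122.753,37.256) → (122.117,38.731) → (129.333,35.425). Open path.

**Shape 3** — `<path>` line segment, stroke `#ff8800` → engrave (S359, F3492). Machine vertices: (120.848,37.044) → (44.257,109.380). Open path.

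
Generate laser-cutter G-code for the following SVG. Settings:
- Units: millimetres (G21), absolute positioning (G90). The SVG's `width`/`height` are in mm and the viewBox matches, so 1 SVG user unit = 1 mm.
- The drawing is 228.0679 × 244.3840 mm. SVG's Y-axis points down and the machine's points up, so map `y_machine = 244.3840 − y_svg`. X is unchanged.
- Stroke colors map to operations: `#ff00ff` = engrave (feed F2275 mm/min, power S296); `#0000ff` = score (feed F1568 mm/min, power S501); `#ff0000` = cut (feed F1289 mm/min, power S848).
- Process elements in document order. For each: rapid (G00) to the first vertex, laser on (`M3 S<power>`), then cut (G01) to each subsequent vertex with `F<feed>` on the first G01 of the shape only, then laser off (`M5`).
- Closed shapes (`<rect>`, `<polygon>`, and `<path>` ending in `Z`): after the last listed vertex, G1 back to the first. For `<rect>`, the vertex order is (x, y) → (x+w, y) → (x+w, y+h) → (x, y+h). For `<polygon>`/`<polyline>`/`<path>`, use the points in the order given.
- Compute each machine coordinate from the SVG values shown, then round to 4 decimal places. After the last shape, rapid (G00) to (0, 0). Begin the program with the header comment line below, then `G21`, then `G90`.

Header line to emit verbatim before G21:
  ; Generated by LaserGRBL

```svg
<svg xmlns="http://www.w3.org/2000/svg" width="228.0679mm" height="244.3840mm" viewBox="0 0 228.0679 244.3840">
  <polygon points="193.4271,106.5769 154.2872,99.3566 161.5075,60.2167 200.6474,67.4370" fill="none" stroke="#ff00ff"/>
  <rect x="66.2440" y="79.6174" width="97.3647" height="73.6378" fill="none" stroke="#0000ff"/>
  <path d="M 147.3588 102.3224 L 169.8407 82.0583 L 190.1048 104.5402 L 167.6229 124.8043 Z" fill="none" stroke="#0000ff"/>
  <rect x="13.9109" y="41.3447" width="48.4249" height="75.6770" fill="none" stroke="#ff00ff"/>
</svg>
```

1 u = 1 mm; y_m = 244.3840 − y.

[1] `<polygon>` regular polygon, #ff00ff→engrave S296 F2275: (193.4271,137.8071) → (154.2872,145.0274) → (161.5075,184.1673) → (200.6474,176.9470) → (193.4271,137.8071) (closed)

[2] `<rect>` rectangle, #0000ff→score S501 F1568: (66.2440,164.7666) → (163.6087,164.7666) → (163.6087,91.1288) → (66.2440,91.1288) → (66.2440,164.7666) (closed)

[3] `<path>` regular polygon, #0000ff→score S501 F1568: (147.3588,142.0616) → (169.8407,162.3257) → (190.1048,139.8438) → (167.6229,119.5797) → (147.3588,142.0616) (closed)

[4] `<rect>` rectangle, #ff00ff→engrave S296 F2275: (13.9109,203.0393) → (62.3358,203.0393) → (62.3358,127.3623) → (13.9109,127.3623) → (13.9109,203.0393) (closed)

; Generated by LaserGRBL
G21
G90
G00 X193.4271 Y137.8071
M3 S296
G01 X154.2872 Y145.0274 F2275
G01 X161.5075 Y184.1673
G01 X200.6474 Y176.9470
G01 X193.4271 Y137.8071
M5
G00 X66.2440 Y164.7666
M3 S501
G01 X163.6087 Y164.7666 F1568
G01 X163.6087 Y91.1288
G01 X66.2440 Y91.1288
G01 X66.2440 Y164.7666
M5
G00 X147.3588 Y142.0616
M3 S501
G01 X169.8407 Y162.3257 F1568
G01 X190.1048 Y139.8438
G01 X167.6229 Y119.5797
G01 X147.3588 Y142.0616
M5
G00 X13.9109 Y203.0393
M3 S296
G01 X62.3358 Y203.0393 F2275
G01 X62.3358 Y127.3623
G01 X13.9109 Y127.3623
G01 X13.9109 Y203.0393
M5
G00 X0.0000 Y0.0000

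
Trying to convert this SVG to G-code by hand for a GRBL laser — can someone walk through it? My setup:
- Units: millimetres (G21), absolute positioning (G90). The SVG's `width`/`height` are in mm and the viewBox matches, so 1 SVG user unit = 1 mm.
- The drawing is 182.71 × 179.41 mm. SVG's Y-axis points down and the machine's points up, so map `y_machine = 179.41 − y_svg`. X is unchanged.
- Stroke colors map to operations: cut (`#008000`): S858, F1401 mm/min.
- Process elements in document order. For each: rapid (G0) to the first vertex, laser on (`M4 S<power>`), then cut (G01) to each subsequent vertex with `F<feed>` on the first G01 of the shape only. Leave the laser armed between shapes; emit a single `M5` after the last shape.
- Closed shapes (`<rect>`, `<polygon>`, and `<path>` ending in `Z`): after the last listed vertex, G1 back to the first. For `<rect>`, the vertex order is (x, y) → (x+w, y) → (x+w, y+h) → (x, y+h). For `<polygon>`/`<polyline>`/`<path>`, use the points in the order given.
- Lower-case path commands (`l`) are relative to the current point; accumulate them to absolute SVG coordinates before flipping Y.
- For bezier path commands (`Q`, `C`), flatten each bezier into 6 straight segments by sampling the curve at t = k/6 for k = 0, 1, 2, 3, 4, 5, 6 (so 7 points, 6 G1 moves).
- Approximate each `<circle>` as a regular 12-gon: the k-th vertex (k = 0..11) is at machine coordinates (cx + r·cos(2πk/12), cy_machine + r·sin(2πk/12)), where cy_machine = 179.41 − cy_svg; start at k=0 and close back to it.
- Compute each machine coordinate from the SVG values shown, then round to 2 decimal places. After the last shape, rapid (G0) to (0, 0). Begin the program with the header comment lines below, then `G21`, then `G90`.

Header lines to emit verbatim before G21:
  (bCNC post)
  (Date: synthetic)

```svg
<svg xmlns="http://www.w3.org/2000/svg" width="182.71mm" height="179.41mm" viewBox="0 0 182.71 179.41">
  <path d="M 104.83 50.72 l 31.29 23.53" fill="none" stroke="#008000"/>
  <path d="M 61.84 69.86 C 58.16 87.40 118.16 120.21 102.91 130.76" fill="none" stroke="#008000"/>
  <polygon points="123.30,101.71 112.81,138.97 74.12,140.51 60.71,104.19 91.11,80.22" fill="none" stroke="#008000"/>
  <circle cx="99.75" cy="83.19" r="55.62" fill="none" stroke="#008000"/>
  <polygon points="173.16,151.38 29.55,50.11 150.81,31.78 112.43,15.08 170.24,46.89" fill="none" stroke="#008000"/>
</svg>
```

(bCNC post)
(Date: synthetic)
G21
G90
G0 X104.83 Y128.69
M4 S858
G01 X136.12 Y105.16 F1401
G0 X61.84 Y109.55
M4 S858
G01 X64.66 Y99.68 F1401
G01 X74.24 Y88.31
G01 X86.71 Y76.48
G01 X98.22 Y65.23
G01 X104.91 Y55.61
G01 X102.91 Y48.65
G0 X123.30 Y77.70
M4 S858
G01 X112.81 Y40.44 F1401
G01 X74.12 Y38.90
G01 X60.71 Y75.22
G01 X91.11 Y99.19
G01 X123.30 Y77.70
G0 X155.37 Y96.22
M4 S858
G01 X147.92 Y124.03 F1401
G01 X127.56 Y144.39
G01 X99.75 Y151.84
G01 X71.94 Y144.39
G01 X51.58 Y124.03
G01 X44.13 Y96.22
G01 X51.58 Y68.41
G01 X71.94 Y48.05
G01 X99.75 Y40.60
G01 X127.56 Y48.05
G01 X147.92 Y68.41
G01 X155.37 Y96.22
G0 X173.16 Y28.03
M4 S858
G01 X29.55 Y129.30 F1401
G01 X150.81 Y147.63
G01 X112.43 Y164.33
G01 X170.24 Y132.52
G01 X173.16 Y28.03
M5
G0 X0.00 Y0.00

viewBox `0 0 182.71 179.41` with mm width/height → 1 unit = 1 mm. Flip: y_m = 179.41 − y_svg.

**Shape 1** — `<path>` line segment, stroke `#008000` → cut (S858, F1401). Machine vertices: (104.83,128.69) → (136.12,105.16). Open path.

**Shape 2** — `<path>` cubic bezier, stroke `#008000` → cut (S858, F1401). Control points (SVG): P0=(61.84,69.86), P1=(58.16,87.40), P2=(118.16,120.21), P3=(102.91,130.76); sampled at t=k/6. Machine vertices: (61.84,109.55) → (64.66,99.68) → (74.24,88.31) → (86.71,76.48) → (98.22,65.23) → (104.91,55.61) → (102.91,48.65). Open path.

**Shape 3** — `<polygon>` regular polygon, stroke `#008000` → cut (S858, F1401). Machine vertices: (123.30,77.70) → (112.81,40.44) → (74.12,38.90) → (60.71,75.22) → (91.11,99.19) → (123.30,77.70). Closed: final G1 returns to the first vertex.

**Shape 4** — `<circle>` circle, stroke `#008000` → cut (S858, F1401). Machine vertices: (155.37,96.22) → (147.92,124.03) → (127.56,144.39) → (99.75,151.84) → (71.94,144.39) → (51.58,124.03) → (44.13,96.22) → (51.58,68.41) → (71.94,48.05) → (99.75,40.60) → (127.56,48.05) → (147.92,68.41) → (155.37,96.22). Closed: final G1 returns to the first vertex.

**Shape 5** — `<polygon>` closed polygon, stroke `#008000` → cut (S858, F1401). Machine vertices: (173.16,28.03) → (29.55,129.30) → (150.81,147.63) → (112.43,164.33) → (170.24,132.52) → (173.16,28.03). Closed: final G1 returns to the first vertex.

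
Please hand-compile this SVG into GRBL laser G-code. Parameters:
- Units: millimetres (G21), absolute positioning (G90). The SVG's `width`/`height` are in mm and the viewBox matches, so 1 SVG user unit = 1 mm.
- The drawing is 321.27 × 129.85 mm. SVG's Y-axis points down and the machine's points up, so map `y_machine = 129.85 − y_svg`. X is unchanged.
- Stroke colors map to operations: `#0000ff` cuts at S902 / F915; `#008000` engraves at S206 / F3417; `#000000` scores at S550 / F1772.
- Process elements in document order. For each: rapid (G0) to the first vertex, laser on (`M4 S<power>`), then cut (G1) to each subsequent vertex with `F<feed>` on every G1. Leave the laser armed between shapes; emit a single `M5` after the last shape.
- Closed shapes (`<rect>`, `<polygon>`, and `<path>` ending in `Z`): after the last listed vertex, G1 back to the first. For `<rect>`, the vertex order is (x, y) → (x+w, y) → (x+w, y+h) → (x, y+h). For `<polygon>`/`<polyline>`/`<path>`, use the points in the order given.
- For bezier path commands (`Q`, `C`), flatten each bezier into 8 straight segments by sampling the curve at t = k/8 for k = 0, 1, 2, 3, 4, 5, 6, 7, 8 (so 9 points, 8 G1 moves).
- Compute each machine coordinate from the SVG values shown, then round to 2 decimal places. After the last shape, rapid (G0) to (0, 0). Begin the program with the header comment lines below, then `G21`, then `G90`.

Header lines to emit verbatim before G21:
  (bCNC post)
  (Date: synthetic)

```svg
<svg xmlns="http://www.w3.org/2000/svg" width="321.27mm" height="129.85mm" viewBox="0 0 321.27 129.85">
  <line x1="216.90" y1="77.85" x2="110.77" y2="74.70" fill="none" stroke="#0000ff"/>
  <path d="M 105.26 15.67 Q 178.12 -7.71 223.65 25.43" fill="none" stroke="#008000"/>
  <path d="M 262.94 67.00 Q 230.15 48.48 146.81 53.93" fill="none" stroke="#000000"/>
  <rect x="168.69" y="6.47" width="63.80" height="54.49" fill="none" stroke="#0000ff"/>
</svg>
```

viewBox `0 0 321.27 129.85` with mm width/height → 1 unit = 1 mm. Flip: y_m = 129.85 − y_svg.

**Shape 1** — `<line>` line segment, stroke `#0000ff` → cut (S902, F915). Machine vertices: (216.90,52.00) → (110.77,55.15). Open path.

**Shape 2** — `<path>` quadratic bezier, stroke `#008000` → engrave (S206, F3417). Control points (SVG): P0=(105.26,15.67), P1=(178.12,-7.71), P2=(223.65,25.43); sampled at t=k/8. Machine vertices: (105.26,114.18) → (123.05,119.14) → (139.98,122.34) → (156.06,123.77) → (171.29,123.43) → (185.66,121.33) → (199.18,117.46) → (211.84,111.82) → (223.65,104.42). Open path.

**Shape 3** — `<path>` quadratic bezier, stroke `#000000` → score (S550, F1772). Control points (SVG): P0=(262.94,67.00), P1=(230.15,48.48), P2=(146.81,53.93); sampled at t=k/8. Machine vertices: (262.94,62.85) → (253.95,67.11) → (243.39,70.61) → (231.24,73.37) → (217.51,75.38) → (202.21,76.64) → (185.32,77.15) → (166.86,76.91) → (146.81,75.92). Open path.

**Shape 4** — `<rect>` rectangle, stroke `#0000ff` → cut (S902, F915). Machine vertices: (168.69,123.38) → (232.49,123.38) → (232.49,68.89) → (168.69,68.89) → (168.69,123.38). Closed: final G1 returns to the first vertex.

(bCNC post)
(Date: synthetic)
G21
G90
G0 X216.90 Y52.00
M4 S902
G1 X110.77 Y55.15 F915
G0 X105.26 Y114.18
M4 S206
G1 X123.05 Y119.14 F3417
G1 X139.98 Y122.34 F3417
G1 X156.06 Y123.77 F3417
G1 X171.29 Y123.43 F3417
G1 X185.66 Y121.33 F3417
G1 X199.18 Y117.46 F3417
G1 X211.84 Y111.82 F3417
G1 X223.65 Y104.42 F3417
G0 X262.94 Y62.85
M4 S550
G1 X253.95 Y67.11 F1772
G1 X243.39 Y70.61 F1772
G1 X231.24 Y73.37 F1772
G1 X217.51 Y75.38 F1772
G1 X202.21 Y76.64 F1772
G1 X185.32 Y77.15 F1772
G1 X166.86 Y76.91 F1772
G1 X146.81 Y75.92 F1772
G0 X168.69 Y123.38
M4 S902
G1 X232.49 Y123.38 F915
G1 X232.49 Y68.89 F915
G1 X168.69 Y68.89 F915
G1 X168.69 Y123.38 F915
M5
G0 X0.00 Y0.00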